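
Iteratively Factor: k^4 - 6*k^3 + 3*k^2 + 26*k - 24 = (k - 4)*(k^3 - 2*k^2 - 5*k + 6) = (k - 4)*(k + 2)*(k^2 - 4*k + 3) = (k - 4)*(k - 3)*(k + 2)*(k - 1)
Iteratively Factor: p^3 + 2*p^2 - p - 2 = (p - 1)*(p^2 + 3*p + 2) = (p - 1)*(p + 1)*(p + 2)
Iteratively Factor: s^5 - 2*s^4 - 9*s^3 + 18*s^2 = (s + 3)*(s^4 - 5*s^3 + 6*s^2) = s*(s + 3)*(s^3 - 5*s^2 + 6*s) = s^2*(s + 3)*(s^2 - 5*s + 6) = s^2*(s - 2)*(s + 3)*(s - 3)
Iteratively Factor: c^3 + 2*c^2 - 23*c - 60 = (c + 4)*(c^2 - 2*c - 15) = (c + 3)*(c + 4)*(c - 5)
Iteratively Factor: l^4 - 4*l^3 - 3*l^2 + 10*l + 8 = (l - 4)*(l^3 - 3*l - 2) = (l - 4)*(l + 1)*(l^2 - l - 2) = (l - 4)*(l - 2)*(l + 1)*(l + 1)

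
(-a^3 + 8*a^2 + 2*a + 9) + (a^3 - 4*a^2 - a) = 4*a^2 + a + 9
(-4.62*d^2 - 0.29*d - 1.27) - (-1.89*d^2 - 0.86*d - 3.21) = -2.73*d^2 + 0.57*d + 1.94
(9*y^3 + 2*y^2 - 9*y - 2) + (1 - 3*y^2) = 9*y^3 - y^2 - 9*y - 1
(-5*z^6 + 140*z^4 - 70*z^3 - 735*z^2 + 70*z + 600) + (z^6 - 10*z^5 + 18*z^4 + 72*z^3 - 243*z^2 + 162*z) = -4*z^6 - 10*z^5 + 158*z^4 + 2*z^3 - 978*z^2 + 232*z + 600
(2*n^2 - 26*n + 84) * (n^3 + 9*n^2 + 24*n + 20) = 2*n^5 - 8*n^4 - 102*n^3 + 172*n^2 + 1496*n + 1680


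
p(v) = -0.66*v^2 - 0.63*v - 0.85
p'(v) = -1.32*v - 0.63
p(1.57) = -3.47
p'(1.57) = -2.70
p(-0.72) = -0.74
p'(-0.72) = 0.32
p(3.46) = -10.93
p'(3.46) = -5.20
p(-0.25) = -0.73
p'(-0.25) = -0.30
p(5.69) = -25.80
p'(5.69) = -8.14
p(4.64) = -17.98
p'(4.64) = -6.75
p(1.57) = -3.47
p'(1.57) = -2.70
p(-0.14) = -0.77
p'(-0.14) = -0.45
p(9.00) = -59.98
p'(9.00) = -12.51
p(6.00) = -28.39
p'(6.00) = -8.55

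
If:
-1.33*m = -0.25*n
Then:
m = 0.18796992481203*n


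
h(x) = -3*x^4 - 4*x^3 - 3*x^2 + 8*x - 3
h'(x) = -12*x^3 - 12*x^2 - 6*x + 8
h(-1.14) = -15.16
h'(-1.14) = 17.02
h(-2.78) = -141.67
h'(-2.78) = 189.76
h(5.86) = -4401.68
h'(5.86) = -2854.00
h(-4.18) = -712.57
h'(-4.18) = 699.83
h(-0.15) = -4.26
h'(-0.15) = 8.67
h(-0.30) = -5.59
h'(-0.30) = 9.04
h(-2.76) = -137.92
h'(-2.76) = 185.44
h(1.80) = -53.14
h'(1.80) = -111.66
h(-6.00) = -3183.00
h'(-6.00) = 2204.00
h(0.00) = -3.00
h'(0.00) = 8.00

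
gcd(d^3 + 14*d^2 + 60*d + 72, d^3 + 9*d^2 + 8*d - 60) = d + 6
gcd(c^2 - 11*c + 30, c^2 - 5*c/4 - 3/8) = 1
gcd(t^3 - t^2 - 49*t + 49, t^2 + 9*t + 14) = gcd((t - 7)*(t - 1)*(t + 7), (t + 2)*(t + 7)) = t + 7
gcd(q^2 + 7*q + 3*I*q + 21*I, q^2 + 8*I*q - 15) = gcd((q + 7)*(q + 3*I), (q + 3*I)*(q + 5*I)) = q + 3*I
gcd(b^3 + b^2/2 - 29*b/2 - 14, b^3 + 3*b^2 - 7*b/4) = b + 7/2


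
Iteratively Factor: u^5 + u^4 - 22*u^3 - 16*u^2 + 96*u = (u)*(u^4 + u^3 - 22*u^2 - 16*u + 96) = u*(u + 4)*(u^3 - 3*u^2 - 10*u + 24) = u*(u - 2)*(u + 4)*(u^2 - u - 12) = u*(u - 2)*(u + 3)*(u + 4)*(u - 4)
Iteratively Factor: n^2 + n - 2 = (n - 1)*(n + 2)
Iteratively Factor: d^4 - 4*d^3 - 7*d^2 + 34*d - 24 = (d - 1)*(d^3 - 3*d^2 - 10*d + 24) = (d - 1)*(d + 3)*(d^2 - 6*d + 8) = (d - 2)*(d - 1)*(d + 3)*(d - 4)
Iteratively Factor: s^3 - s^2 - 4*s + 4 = (s - 2)*(s^2 + s - 2) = (s - 2)*(s - 1)*(s + 2)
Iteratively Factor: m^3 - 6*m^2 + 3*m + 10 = (m + 1)*(m^2 - 7*m + 10) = (m - 2)*(m + 1)*(m - 5)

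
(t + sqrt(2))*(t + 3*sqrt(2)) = t^2 + 4*sqrt(2)*t + 6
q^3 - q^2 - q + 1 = (q - 1)^2*(q + 1)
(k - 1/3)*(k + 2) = k^2 + 5*k/3 - 2/3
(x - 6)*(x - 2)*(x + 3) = x^3 - 5*x^2 - 12*x + 36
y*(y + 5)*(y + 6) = y^3 + 11*y^2 + 30*y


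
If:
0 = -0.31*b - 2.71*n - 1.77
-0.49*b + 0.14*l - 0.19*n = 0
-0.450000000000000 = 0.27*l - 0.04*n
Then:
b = -0.26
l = -1.76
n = -0.62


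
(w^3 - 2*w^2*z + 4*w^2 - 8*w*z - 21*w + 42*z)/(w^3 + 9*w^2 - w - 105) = (w - 2*z)/(w + 5)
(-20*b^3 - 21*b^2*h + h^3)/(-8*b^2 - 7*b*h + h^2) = (20*b^2 + b*h - h^2)/(8*b - h)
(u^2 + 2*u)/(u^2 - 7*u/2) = 2*(u + 2)/(2*u - 7)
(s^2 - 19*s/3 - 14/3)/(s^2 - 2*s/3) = (3*s^2 - 19*s - 14)/(s*(3*s - 2))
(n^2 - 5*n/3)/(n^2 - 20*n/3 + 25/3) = n/(n - 5)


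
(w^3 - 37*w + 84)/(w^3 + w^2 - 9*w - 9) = (w^2 + 3*w - 28)/(w^2 + 4*w + 3)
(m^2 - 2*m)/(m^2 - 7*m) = (m - 2)/(m - 7)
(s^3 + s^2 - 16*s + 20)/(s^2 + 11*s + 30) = (s^2 - 4*s + 4)/(s + 6)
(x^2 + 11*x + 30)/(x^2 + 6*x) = (x + 5)/x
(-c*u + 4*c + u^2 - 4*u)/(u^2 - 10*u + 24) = (-c + u)/(u - 6)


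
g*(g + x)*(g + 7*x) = g^3 + 8*g^2*x + 7*g*x^2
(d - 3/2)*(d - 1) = d^2 - 5*d/2 + 3/2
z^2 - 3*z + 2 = (z - 2)*(z - 1)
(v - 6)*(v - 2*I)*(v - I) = v^3 - 6*v^2 - 3*I*v^2 - 2*v + 18*I*v + 12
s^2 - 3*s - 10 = (s - 5)*(s + 2)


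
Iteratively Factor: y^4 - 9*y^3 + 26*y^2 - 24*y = (y - 2)*(y^3 - 7*y^2 + 12*y) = (y - 4)*(y - 2)*(y^2 - 3*y) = y*(y - 4)*(y - 2)*(y - 3)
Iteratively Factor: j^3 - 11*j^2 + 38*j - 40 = (j - 5)*(j^2 - 6*j + 8) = (j - 5)*(j - 2)*(j - 4)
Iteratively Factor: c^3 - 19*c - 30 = (c + 2)*(c^2 - 2*c - 15) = (c + 2)*(c + 3)*(c - 5)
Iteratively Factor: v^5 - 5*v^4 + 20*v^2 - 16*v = (v - 4)*(v^4 - v^3 - 4*v^2 + 4*v) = (v - 4)*(v - 2)*(v^3 + v^2 - 2*v) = (v - 4)*(v - 2)*(v + 2)*(v^2 - v) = (v - 4)*(v - 2)*(v - 1)*(v + 2)*(v)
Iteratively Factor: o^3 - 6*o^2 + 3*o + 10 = (o - 5)*(o^2 - o - 2) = (o - 5)*(o + 1)*(o - 2)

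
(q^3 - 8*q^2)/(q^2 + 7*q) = q*(q - 8)/(q + 7)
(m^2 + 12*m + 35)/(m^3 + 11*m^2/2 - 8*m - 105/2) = 2*(m + 7)/(2*m^2 + m - 21)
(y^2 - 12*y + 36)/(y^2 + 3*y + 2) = (y^2 - 12*y + 36)/(y^2 + 3*y + 2)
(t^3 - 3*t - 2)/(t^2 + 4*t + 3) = (t^2 - t - 2)/(t + 3)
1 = 1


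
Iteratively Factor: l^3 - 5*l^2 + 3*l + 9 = (l - 3)*(l^2 - 2*l - 3) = (l - 3)^2*(l + 1)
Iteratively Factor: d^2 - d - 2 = (d + 1)*(d - 2)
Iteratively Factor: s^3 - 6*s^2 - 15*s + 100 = (s - 5)*(s^2 - s - 20) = (s - 5)*(s + 4)*(s - 5)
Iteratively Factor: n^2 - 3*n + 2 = (n - 2)*(n - 1)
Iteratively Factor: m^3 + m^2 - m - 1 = (m - 1)*(m^2 + 2*m + 1) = (m - 1)*(m + 1)*(m + 1)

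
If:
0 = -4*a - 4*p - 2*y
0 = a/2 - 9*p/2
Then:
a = -9*y/20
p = -y/20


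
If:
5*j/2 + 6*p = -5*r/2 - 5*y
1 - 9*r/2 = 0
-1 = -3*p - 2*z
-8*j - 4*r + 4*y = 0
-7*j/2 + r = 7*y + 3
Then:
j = -26/105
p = 5/21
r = 2/9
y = -86/315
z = 1/7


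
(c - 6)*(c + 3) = c^2 - 3*c - 18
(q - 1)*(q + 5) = q^2 + 4*q - 5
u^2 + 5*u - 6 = (u - 1)*(u + 6)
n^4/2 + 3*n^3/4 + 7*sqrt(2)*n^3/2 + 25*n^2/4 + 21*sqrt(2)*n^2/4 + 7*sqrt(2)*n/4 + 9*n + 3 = (n/2 + sqrt(2)/2)*(n + 1/2)*(n + 1)*(n + 6*sqrt(2))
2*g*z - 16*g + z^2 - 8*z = (2*g + z)*(z - 8)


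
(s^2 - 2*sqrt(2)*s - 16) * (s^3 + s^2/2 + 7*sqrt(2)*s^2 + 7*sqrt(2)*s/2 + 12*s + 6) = s^5 + s^4/2 + 5*sqrt(2)*s^4 - 32*s^3 + 5*sqrt(2)*s^3/2 - 136*sqrt(2)*s^2 - 16*s^2 - 192*s - 68*sqrt(2)*s - 96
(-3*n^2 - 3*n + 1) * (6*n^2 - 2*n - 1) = -18*n^4 - 12*n^3 + 15*n^2 + n - 1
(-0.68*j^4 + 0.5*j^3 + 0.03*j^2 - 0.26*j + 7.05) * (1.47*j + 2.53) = -0.9996*j^5 - 0.9854*j^4 + 1.3091*j^3 - 0.3063*j^2 + 9.7057*j + 17.8365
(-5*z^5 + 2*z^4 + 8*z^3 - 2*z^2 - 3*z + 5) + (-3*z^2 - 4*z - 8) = -5*z^5 + 2*z^4 + 8*z^3 - 5*z^2 - 7*z - 3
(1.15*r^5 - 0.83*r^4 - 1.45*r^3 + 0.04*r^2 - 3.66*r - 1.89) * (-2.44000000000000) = -2.806*r^5 + 2.0252*r^4 + 3.538*r^3 - 0.0976*r^2 + 8.9304*r + 4.6116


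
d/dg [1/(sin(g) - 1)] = -cos(g)/(sin(g) - 1)^2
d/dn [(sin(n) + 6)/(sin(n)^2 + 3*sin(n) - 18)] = -cos(n)/(sin(n) - 3)^2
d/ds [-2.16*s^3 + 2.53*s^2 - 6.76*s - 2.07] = -6.48*s^2 + 5.06*s - 6.76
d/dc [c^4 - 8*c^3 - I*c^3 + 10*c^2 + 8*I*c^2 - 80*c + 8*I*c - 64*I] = 4*c^3 + c^2*(-24 - 3*I) + c*(20 + 16*I) - 80 + 8*I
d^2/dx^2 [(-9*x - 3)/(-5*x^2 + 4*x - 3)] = 6*((7 - 45*x)*(5*x^2 - 4*x + 3) + 4*(3*x + 1)*(5*x - 2)^2)/(5*x^2 - 4*x + 3)^3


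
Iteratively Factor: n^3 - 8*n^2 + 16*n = (n)*(n^2 - 8*n + 16) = n*(n - 4)*(n - 4)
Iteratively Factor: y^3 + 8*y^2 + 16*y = (y + 4)*(y^2 + 4*y) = (y + 4)^2*(y)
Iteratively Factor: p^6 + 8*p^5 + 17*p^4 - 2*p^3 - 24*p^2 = (p - 1)*(p^5 + 9*p^4 + 26*p^3 + 24*p^2) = p*(p - 1)*(p^4 + 9*p^3 + 26*p^2 + 24*p) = p*(p - 1)*(p + 4)*(p^3 + 5*p^2 + 6*p) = p*(p - 1)*(p + 3)*(p + 4)*(p^2 + 2*p) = p*(p - 1)*(p + 2)*(p + 3)*(p + 4)*(p)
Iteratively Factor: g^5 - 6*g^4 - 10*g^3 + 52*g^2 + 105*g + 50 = (g + 2)*(g^4 - 8*g^3 + 6*g^2 + 40*g + 25) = (g + 1)*(g + 2)*(g^3 - 9*g^2 + 15*g + 25) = (g - 5)*(g + 1)*(g + 2)*(g^2 - 4*g - 5) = (g - 5)*(g + 1)^2*(g + 2)*(g - 5)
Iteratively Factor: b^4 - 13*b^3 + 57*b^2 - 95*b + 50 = (b - 5)*(b^3 - 8*b^2 + 17*b - 10) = (b - 5)*(b - 2)*(b^2 - 6*b + 5) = (b - 5)^2*(b - 2)*(b - 1)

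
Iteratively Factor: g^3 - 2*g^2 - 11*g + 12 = (g + 3)*(g^2 - 5*g + 4) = (g - 4)*(g + 3)*(g - 1)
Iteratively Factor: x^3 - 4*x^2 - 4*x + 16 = (x + 2)*(x^2 - 6*x + 8) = (x - 2)*(x + 2)*(x - 4)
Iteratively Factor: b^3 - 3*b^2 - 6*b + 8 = (b - 4)*(b^2 + b - 2) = (b - 4)*(b - 1)*(b + 2)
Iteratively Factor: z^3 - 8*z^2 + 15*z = (z)*(z^2 - 8*z + 15) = z*(z - 5)*(z - 3)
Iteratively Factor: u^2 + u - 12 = (u + 4)*(u - 3)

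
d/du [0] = 0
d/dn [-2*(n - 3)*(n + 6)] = -4*n - 6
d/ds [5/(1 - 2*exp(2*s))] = 20*exp(2*s)/(2*exp(2*s) - 1)^2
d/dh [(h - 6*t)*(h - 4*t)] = 2*h - 10*t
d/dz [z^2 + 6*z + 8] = 2*z + 6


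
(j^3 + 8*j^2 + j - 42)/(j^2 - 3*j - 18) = (j^2 + 5*j - 14)/(j - 6)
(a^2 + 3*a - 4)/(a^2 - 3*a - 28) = (a - 1)/(a - 7)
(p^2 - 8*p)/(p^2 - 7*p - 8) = p/(p + 1)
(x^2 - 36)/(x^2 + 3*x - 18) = (x - 6)/(x - 3)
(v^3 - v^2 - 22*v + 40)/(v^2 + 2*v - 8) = (v^2 + v - 20)/(v + 4)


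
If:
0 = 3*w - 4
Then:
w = 4/3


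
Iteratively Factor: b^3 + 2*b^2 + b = (b + 1)*(b^2 + b) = (b + 1)^2*(b)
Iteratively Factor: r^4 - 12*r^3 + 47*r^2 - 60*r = (r)*(r^3 - 12*r^2 + 47*r - 60) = r*(r - 5)*(r^2 - 7*r + 12) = r*(r - 5)*(r - 4)*(r - 3)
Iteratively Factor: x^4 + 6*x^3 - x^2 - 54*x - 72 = (x + 2)*(x^3 + 4*x^2 - 9*x - 36) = (x + 2)*(x + 4)*(x^2 - 9) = (x - 3)*(x + 2)*(x + 4)*(x + 3)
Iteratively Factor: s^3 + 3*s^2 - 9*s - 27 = (s + 3)*(s^2 - 9) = (s + 3)^2*(s - 3)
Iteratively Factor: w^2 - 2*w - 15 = (w + 3)*(w - 5)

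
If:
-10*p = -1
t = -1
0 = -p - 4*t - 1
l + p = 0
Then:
No Solution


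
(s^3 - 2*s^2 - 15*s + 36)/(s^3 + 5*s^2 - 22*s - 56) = (s^3 - 2*s^2 - 15*s + 36)/(s^3 + 5*s^2 - 22*s - 56)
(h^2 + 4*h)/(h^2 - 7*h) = (h + 4)/(h - 7)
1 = 1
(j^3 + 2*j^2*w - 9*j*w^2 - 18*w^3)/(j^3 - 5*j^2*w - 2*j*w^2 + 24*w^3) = (-j - 3*w)/(-j + 4*w)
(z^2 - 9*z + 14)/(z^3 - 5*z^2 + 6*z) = (z - 7)/(z*(z - 3))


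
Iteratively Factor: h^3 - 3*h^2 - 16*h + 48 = (h - 3)*(h^2 - 16) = (h - 4)*(h - 3)*(h + 4)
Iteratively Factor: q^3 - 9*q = (q)*(q^2 - 9) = q*(q - 3)*(q + 3)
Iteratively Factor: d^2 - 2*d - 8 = (d + 2)*(d - 4)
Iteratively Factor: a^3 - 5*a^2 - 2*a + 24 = (a + 2)*(a^2 - 7*a + 12) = (a - 4)*(a + 2)*(a - 3)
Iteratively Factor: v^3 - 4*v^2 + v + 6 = (v - 2)*(v^2 - 2*v - 3) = (v - 3)*(v - 2)*(v + 1)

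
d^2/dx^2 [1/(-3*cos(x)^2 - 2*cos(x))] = (18*(1 - cos(2*x))^2 - 45*cos(x) + 22*cos(2*x) + 9*cos(3*x) - 66)/(2*(3*cos(x) + 2)^3*cos(x)^3)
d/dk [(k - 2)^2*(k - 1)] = (k - 2)*(3*k - 4)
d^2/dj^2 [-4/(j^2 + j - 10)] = 8*(j^2 + j - (2*j + 1)^2 - 10)/(j^2 + j - 10)^3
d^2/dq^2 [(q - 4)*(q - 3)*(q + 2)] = 6*q - 10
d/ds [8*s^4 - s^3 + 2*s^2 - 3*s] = 32*s^3 - 3*s^2 + 4*s - 3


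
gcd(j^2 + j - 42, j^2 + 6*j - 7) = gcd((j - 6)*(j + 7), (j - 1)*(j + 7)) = j + 7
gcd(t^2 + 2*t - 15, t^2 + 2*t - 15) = t^2 + 2*t - 15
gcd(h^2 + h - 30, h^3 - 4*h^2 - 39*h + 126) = h + 6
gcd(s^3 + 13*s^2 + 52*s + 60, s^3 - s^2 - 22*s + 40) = s + 5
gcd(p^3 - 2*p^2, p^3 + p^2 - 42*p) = p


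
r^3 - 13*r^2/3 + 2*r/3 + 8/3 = (r - 4)*(r - 1)*(r + 2/3)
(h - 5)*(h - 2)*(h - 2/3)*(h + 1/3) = h^4 - 22*h^3/3 + 109*h^2/9 - 16*h/9 - 20/9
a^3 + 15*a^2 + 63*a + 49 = (a + 1)*(a + 7)^2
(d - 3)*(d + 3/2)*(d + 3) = d^3 + 3*d^2/2 - 9*d - 27/2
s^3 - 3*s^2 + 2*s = s*(s - 2)*(s - 1)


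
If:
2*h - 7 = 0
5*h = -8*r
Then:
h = 7/2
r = -35/16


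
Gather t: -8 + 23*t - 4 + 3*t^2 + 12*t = 3*t^2 + 35*t - 12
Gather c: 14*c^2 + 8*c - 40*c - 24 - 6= 14*c^2 - 32*c - 30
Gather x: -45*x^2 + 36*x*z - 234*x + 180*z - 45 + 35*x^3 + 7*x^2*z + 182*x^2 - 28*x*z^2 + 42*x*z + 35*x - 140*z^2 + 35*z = 35*x^3 + x^2*(7*z + 137) + x*(-28*z^2 + 78*z - 199) - 140*z^2 + 215*z - 45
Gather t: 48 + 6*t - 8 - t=5*t + 40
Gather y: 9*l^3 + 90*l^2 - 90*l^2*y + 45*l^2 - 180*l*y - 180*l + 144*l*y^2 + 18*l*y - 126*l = 9*l^3 + 135*l^2 + 144*l*y^2 - 306*l + y*(-90*l^2 - 162*l)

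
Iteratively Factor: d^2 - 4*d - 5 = (d + 1)*(d - 5)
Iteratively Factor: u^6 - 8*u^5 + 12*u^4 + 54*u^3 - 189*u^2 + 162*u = (u)*(u^5 - 8*u^4 + 12*u^3 + 54*u^2 - 189*u + 162) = u*(u - 3)*(u^4 - 5*u^3 - 3*u^2 + 45*u - 54) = u*(u - 3)*(u + 3)*(u^3 - 8*u^2 + 21*u - 18) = u*(u - 3)^2*(u + 3)*(u^2 - 5*u + 6) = u*(u - 3)^3*(u + 3)*(u - 2)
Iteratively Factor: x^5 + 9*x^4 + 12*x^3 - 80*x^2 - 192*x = (x + 4)*(x^4 + 5*x^3 - 8*x^2 - 48*x) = (x - 3)*(x + 4)*(x^3 + 8*x^2 + 16*x) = x*(x - 3)*(x + 4)*(x^2 + 8*x + 16) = x*(x - 3)*(x + 4)^2*(x + 4)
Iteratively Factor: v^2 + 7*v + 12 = (v + 4)*(v + 3)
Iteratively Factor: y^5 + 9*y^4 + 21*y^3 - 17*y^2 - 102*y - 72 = (y - 2)*(y^4 + 11*y^3 + 43*y^2 + 69*y + 36) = (y - 2)*(y + 4)*(y^3 + 7*y^2 + 15*y + 9) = (y - 2)*(y + 3)*(y + 4)*(y^2 + 4*y + 3) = (y - 2)*(y + 3)^2*(y + 4)*(y + 1)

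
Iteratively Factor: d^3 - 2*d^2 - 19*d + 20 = (d - 5)*(d^2 + 3*d - 4) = (d - 5)*(d + 4)*(d - 1)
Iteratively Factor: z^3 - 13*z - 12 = (z - 4)*(z^2 + 4*z + 3) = (z - 4)*(z + 1)*(z + 3)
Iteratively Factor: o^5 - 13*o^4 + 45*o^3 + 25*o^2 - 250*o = (o - 5)*(o^4 - 8*o^3 + 5*o^2 + 50*o) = (o - 5)^2*(o^3 - 3*o^2 - 10*o) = (o - 5)^3*(o^2 + 2*o) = o*(o - 5)^3*(o + 2)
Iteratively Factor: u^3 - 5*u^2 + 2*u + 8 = (u + 1)*(u^2 - 6*u + 8) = (u - 4)*(u + 1)*(u - 2)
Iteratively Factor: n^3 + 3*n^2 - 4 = (n - 1)*(n^2 + 4*n + 4) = (n - 1)*(n + 2)*(n + 2)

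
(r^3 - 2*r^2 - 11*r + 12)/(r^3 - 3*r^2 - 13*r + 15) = (r - 4)/(r - 5)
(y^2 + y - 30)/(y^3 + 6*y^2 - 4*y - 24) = (y - 5)/(y^2 - 4)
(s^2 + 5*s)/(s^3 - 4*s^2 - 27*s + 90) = s/(s^2 - 9*s + 18)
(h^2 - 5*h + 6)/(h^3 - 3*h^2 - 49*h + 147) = (h - 2)/(h^2 - 49)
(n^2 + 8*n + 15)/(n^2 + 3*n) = (n + 5)/n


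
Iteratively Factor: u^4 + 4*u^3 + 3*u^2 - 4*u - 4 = (u - 1)*(u^3 + 5*u^2 + 8*u + 4) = (u - 1)*(u + 2)*(u^2 + 3*u + 2) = (u - 1)*(u + 1)*(u + 2)*(u + 2)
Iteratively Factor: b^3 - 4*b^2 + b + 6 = (b + 1)*(b^2 - 5*b + 6) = (b - 2)*(b + 1)*(b - 3)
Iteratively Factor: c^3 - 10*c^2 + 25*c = (c - 5)*(c^2 - 5*c) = c*(c - 5)*(c - 5)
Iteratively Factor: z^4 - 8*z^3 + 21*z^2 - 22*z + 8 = (z - 2)*(z^3 - 6*z^2 + 9*z - 4) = (z - 2)*(z - 1)*(z^2 - 5*z + 4) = (z - 4)*(z - 2)*(z - 1)*(z - 1)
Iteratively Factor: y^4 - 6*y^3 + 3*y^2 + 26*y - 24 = (y - 3)*(y^3 - 3*y^2 - 6*y + 8) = (y - 3)*(y - 1)*(y^2 - 2*y - 8) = (y - 4)*(y - 3)*(y - 1)*(y + 2)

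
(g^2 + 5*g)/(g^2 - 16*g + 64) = g*(g + 5)/(g^2 - 16*g + 64)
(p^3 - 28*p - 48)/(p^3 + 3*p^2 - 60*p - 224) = (p^2 - 4*p - 12)/(p^2 - p - 56)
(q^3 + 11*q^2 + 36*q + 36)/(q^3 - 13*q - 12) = (q^2 + 8*q + 12)/(q^2 - 3*q - 4)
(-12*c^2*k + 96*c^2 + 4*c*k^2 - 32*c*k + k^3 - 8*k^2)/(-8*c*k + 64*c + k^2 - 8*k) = (12*c^2 - 4*c*k - k^2)/(8*c - k)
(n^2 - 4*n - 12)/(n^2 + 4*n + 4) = (n - 6)/(n + 2)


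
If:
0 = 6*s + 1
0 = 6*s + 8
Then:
No Solution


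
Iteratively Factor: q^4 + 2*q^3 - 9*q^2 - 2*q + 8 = (q + 1)*(q^3 + q^2 - 10*q + 8) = (q + 1)*(q + 4)*(q^2 - 3*q + 2) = (q - 1)*(q + 1)*(q + 4)*(q - 2)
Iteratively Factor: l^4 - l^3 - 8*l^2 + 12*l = (l - 2)*(l^3 + l^2 - 6*l) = (l - 2)^2*(l^2 + 3*l) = l*(l - 2)^2*(l + 3)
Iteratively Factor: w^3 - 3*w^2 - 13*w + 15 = (w - 5)*(w^2 + 2*w - 3) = (w - 5)*(w - 1)*(w + 3)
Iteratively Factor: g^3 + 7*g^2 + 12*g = (g + 4)*(g^2 + 3*g) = g*(g + 4)*(g + 3)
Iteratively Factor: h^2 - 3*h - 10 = (h + 2)*(h - 5)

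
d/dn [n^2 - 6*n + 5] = 2*n - 6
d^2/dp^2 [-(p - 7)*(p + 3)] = -2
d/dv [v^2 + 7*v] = 2*v + 7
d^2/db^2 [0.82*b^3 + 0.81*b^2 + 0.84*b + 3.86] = 4.92*b + 1.62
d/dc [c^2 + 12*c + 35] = 2*c + 12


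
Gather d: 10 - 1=9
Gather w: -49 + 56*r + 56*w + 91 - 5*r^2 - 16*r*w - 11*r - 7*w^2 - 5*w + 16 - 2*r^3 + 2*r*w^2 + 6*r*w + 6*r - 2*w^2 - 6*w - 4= -2*r^3 - 5*r^2 + 51*r + w^2*(2*r - 9) + w*(45 - 10*r) + 54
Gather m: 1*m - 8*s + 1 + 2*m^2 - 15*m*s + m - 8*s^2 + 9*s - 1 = 2*m^2 + m*(2 - 15*s) - 8*s^2 + s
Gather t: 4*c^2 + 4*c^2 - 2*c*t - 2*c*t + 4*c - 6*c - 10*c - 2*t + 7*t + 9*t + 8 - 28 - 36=8*c^2 - 12*c + t*(14 - 4*c) - 56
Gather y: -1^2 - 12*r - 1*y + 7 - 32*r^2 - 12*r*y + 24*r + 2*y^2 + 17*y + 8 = -32*r^2 + 12*r + 2*y^2 + y*(16 - 12*r) + 14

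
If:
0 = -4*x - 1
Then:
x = -1/4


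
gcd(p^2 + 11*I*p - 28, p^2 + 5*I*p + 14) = p + 7*I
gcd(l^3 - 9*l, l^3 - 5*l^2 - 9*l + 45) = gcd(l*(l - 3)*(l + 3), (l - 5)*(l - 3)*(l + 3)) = l^2 - 9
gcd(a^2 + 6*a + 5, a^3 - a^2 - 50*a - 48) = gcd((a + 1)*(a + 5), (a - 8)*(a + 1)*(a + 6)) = a + 1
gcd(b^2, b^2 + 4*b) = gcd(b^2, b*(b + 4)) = b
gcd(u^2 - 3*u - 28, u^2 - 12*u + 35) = u - 7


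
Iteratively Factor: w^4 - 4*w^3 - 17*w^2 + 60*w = (w - 5)*(w^3 + w^2 - 12*w) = w*(w - 5)*(w^2 + w - 12) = w*(w - 5)*(w + 4)*(w - 3)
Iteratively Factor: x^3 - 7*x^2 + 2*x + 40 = (x + 2)*(x^2 - 9*x + 20) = (x - 4)*(x + 2)*(x - 5)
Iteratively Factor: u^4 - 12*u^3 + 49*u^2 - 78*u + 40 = (u - 1)*(u^3 - 11*u^2 + 38*u - 40) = (u - 2)*(u - 1)*(u^2 - 9*u + 20) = (u - 5)*(u - 2)*(u - 1)*(u - 4)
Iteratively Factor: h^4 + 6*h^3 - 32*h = (h - 2)*(h^3 + 8*h^2 + 16*h) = (h - 2)*(h + 4)*(h^2 + 4*h) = (h - 2)*(h + 4)^2*(h)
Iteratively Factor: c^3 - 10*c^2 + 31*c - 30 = (c - 2)*(c^2 - 8*c + 15) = (c - 5)*(c - 2)*(c - 3)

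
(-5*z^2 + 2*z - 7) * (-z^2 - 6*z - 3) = 5*z^4 + 28*z^3 + 10*z^2 + 36*z + 21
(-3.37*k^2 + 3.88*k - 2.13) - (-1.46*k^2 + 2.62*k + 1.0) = -1.91*k^2 + 1.26*k - 3.13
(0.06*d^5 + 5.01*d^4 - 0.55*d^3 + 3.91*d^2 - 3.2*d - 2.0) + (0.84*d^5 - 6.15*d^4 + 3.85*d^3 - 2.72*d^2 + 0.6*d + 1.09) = 0.9*d^5 - 1.14*d^4 + 3.3*d^3 + 1.19*d^2 - 2.6*d - 0.91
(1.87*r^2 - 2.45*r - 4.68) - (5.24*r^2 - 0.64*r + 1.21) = -3.37*r^2 - 1.81*r - 5.89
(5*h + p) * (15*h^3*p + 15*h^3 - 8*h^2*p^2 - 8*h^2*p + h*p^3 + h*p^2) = 75*h^4*p + 75*h^4 - 25*h^3*p^2 - 25*h^3*p - 3*h^2*p^3 - 3*h^2*p^2 + h*p^4 + h*p^3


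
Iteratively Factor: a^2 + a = (a + 1)*(a)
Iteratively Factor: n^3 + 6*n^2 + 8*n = (n)*(n^2 + 6*n + 8) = n*(n + 4)*(n + 2)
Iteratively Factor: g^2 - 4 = (g + 2)*(g - 2)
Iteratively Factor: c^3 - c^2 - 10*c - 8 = (c - 4)*(c^2 + 3*c + 2) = (c - 4)*(c + 1)*(c + 2)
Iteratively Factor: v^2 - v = (v - 1)*(v)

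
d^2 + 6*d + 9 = (d + 3)^2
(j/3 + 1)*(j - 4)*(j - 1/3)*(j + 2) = j^4/3 + 2*j^3/9 - 43*j^2/9 - 58*j/9 + 8/3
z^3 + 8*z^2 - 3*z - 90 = (z - 3)*(z + 5)*(z + 6)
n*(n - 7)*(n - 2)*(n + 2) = n^4 - 7*n^3 - 4*n^2 + 28*n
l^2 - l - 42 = (l - 7)*(l + 6)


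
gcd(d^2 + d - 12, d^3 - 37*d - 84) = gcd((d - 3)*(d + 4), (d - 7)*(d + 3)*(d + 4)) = d + 4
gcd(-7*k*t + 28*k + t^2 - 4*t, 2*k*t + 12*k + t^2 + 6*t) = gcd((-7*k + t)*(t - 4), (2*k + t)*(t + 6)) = 1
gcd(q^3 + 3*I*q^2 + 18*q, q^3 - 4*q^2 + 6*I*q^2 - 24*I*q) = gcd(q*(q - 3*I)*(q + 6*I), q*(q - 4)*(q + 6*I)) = q^2 + 6*I*q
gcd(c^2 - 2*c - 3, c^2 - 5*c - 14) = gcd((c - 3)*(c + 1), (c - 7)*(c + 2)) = 1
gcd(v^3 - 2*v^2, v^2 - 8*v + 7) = 1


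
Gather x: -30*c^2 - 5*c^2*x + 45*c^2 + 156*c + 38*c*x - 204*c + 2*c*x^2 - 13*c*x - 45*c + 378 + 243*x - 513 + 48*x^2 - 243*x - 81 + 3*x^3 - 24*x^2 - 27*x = 15*c^2 - 93*c + 3*x^3 + x^2*(2*c + 24) + x*(-5*c^2 + 25*c - 27) - 216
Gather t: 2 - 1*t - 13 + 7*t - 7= 6*t - 18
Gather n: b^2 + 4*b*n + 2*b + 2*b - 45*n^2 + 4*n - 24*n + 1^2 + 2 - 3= b^2 + 4*b - 45*n^2 + n*(4*b - 20)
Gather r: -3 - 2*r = -2*r - 3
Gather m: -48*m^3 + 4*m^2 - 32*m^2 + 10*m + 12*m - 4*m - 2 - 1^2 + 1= -48*m^3 - 28*m^2 + 18*m - 2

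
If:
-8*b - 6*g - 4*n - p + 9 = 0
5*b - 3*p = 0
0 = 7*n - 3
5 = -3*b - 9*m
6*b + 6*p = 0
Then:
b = 0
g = 17/14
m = -5/9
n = 3/7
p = 0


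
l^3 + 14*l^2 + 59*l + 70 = (l + 2)*(l + 5)*(l + 7)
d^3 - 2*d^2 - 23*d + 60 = (d - 4)*(d - 3)*(d + 5)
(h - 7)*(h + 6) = h^2 - h - 42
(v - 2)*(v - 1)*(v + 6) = v^3 + 3*v^2 - 16*v + 12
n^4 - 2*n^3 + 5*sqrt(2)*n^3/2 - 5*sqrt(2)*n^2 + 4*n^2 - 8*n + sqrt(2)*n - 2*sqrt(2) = (n - 2)*(n + sqrt(2)/2)*(n + sqrt(2))^2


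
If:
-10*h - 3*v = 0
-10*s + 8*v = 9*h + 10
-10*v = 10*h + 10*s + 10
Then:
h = 0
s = -1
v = 0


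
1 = 1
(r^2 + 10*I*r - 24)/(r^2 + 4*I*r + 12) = (r + 4*I)/(r - 2*I)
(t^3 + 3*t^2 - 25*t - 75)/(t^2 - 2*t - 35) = (t^2 - 2*t - 15)/(t - 7)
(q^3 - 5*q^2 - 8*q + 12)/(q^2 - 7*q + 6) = q + 2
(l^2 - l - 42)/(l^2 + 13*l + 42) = (l - 7)/(l + 7)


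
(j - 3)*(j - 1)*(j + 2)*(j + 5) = j^4 + 3*j^3 - 15*j^2 - 19*j + 30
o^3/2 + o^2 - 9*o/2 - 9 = (o/2 + 1)*(o - 3)*(o + 3)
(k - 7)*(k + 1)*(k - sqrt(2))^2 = k^4 - 6*k^3 - 2*sqrt(2)*k^3 - 5*k^2 + 12*sqrt(2)*k^2 - 12*k + 14*sqrt(2)*k - 14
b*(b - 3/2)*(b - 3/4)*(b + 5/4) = b^4 - b^3 - 27*b^2/16 + 45*b/32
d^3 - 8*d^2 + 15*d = d*(d - 5)*(d - 3)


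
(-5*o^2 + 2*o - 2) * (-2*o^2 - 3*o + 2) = 10*o^4 + 11*o^3 - 12*o^2 + 10*o - 4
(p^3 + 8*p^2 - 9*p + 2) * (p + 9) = p^4 + 17*p^3 + 63*p^2 - 79*p + 18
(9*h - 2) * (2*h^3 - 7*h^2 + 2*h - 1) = 18*h^4 - 67*h^3 + 32*h^2 - 13*h + 2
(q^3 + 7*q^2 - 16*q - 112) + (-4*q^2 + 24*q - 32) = q^3 + 3*q^2 + 8*q - 144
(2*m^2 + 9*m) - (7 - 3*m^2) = 5*m^2 + 9*m - 7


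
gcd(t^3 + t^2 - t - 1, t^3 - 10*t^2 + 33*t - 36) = 1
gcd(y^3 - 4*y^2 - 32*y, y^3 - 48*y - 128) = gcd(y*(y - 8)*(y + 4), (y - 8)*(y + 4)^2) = y^2 - 4*y - 32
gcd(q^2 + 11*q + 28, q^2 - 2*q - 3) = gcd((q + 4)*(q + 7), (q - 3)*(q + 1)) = 1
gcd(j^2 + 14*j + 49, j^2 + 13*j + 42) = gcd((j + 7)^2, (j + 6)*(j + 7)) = j + 7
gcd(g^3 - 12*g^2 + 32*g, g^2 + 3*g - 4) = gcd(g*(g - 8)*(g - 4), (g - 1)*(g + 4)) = 1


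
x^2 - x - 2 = (x - 2)*(x + 1)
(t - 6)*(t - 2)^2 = t^3 - 10*t^2 + 28*t - 24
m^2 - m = m*(m - 1)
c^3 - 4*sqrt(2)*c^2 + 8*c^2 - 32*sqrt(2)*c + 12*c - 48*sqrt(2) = (c + 2)*(c + 6)*(c - 4*sqrt(2))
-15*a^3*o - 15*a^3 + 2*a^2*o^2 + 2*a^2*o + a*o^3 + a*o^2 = (-3*a + o)*(5*a + o)*(a*o + a)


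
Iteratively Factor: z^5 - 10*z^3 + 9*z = (z)*(z^4 - 10*z^2 + 9) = z*(z - 3)*(z^3 + 3*z^2 - z - 3) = z*(z - 3)*(z - 1)*(z^2 + 4*z + 3) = z*(z - 3)*(z - 1)*(z + 3)*(z + 1)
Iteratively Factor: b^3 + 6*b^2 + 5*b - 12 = (b - 1)*(b^2 + 7*b + 12) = (b - 1)*(b + 3)*(b + 4)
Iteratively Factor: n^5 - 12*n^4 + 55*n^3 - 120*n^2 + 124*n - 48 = (n - 4)*(n^4 - 8*n^3 + 23*n^2 - 28*n + 12) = (n - 4)*(n - 3)*(n^3 - 5*n^2 + 8*n - 4) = (n - 4)*(n - 3)*(n - 2)*(n^2 - 3*n + 2) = (n - 4)*(n - 3)*(n - 2)^2*(n - 1)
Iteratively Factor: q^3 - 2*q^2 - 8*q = (q + 2)*(q^2 - 4*q) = (q - 4)*(q + 2)*(q)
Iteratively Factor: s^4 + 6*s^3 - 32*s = (s)*(s^3 + 6*s^2 - 32) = s*(s - 2)*(s^2 + 8*s + 16) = s*(s - 2)*(s + 4)*(s + 4)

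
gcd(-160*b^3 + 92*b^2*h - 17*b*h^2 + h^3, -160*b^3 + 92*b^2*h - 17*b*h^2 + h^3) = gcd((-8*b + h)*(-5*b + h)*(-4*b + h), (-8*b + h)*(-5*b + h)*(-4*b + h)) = 160*b^3 - 92*b^2*h + 17*b*h^2 - h^3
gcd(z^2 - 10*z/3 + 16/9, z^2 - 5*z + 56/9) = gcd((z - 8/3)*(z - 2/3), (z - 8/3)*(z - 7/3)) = z - 8/3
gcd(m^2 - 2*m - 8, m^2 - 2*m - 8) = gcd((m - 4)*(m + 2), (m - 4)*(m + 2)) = m^2 - 2*m - 8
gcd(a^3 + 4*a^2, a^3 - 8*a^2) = a^2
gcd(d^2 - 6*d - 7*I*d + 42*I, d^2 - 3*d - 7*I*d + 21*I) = d - 7*I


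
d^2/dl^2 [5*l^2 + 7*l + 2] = 10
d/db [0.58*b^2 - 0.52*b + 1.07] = 1.16*b - 0.52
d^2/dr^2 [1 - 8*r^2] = -16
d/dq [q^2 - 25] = 2*q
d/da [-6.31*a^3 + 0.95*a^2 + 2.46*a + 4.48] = -18.93*a^2 + 1.9*a + 2.46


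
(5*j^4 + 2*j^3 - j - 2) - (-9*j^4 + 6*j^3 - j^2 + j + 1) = 14*j^4 - 4*j^3 + j^2 - 2*j - 3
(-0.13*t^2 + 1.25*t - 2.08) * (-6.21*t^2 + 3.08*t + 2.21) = 0.8073*t^4 - 8.1629*t^3 + 16.4795*t^2 - 3.6439*t - 4.5968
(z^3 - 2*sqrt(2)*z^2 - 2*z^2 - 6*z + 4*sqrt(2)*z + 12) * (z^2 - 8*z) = z^5 - 10*z^4 - 2*sqrt(2)*z^4 + 10*z^3 + 20*sqrt(2)*z^3 - 32*sqrt(2)*z^2 + 60*z^2 - 96*z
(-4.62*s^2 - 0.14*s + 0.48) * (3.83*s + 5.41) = -17.6946*s^3 - 25.5304*s^2 + 1.081*s + 2.5968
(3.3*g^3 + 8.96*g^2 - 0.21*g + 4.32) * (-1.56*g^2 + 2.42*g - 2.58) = -5.148*g^5 - 5.9916*g^4 + 13.4968*g^3 - 30.3642*g^2 + 10.9962*g - 11.1456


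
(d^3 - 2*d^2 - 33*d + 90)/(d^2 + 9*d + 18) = (d^2 - 8*d + 15)/(d + 3)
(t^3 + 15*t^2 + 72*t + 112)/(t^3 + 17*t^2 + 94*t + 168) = (t + 4)/(t + 6)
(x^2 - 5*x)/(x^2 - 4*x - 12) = x*(5 - x)/(-x^2 + 4*x + 12)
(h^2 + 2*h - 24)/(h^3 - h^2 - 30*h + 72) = 1/(h - 3)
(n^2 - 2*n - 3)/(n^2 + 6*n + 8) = (n^2 - 2*n - 3)/(n^2 + 6*n + 8)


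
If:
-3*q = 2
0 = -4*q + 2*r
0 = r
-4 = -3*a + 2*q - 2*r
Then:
No Solution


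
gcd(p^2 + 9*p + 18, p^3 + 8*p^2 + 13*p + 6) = p + 6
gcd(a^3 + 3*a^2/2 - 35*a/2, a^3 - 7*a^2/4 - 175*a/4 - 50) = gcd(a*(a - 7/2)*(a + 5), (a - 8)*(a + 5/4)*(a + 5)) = a + 5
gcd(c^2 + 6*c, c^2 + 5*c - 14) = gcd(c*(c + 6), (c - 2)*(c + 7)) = 1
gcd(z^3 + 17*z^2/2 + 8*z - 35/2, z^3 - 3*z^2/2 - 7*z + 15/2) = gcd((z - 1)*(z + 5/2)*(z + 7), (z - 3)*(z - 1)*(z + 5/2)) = z^2 + 3*z/2 - 5/2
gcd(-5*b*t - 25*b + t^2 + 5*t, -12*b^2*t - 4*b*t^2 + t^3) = 1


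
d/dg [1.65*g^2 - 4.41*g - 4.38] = 3.3*g - 4.41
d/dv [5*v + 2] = 5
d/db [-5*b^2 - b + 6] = -10*b - 1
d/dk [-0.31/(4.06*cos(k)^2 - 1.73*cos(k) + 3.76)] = (0.5363 - 2.5172*cos(k))*sin(k)/(4.06*cos(k)^2 - 1.73*cos(k) + 3.76)^2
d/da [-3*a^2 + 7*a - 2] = 7 - 6*a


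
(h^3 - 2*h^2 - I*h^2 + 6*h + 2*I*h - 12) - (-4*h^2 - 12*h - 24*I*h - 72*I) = h^3 + 2*h^2 - I*h^2 + 18*h + 26*I*h - 12 + 72*I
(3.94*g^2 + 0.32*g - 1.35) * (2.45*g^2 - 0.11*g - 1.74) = 9.653*g^4 + 0.3506*g^3 - 10.1983*g^2 - 0.4083*g + 2.349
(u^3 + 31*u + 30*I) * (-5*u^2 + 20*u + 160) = -5*u^5 + 20*u^4 + 5*u^3 + 620*u^2 - 150*I*u^2 + 4960*u + 600*I*u + 4800*I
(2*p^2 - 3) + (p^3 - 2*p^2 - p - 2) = p^3 - p - 5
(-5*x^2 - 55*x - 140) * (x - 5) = -5*x^3 - 30*x^2 + 135*x + 700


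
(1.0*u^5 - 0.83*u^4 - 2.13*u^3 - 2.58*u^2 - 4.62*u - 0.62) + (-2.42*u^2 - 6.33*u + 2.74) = 1.0*u^5 - 0.83*u^4 - 2.13*u^3 - 5.0*u^2 - 10.95*u + 2.12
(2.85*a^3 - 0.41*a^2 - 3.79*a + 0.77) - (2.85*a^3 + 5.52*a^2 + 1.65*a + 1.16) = -5.93*a^2 - 5.44*a - 0.39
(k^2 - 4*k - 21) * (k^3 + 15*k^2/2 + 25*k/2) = k^5 + 7*k^4/2 - 77*k^3/2 - 415*k^2/2 - 525*k/2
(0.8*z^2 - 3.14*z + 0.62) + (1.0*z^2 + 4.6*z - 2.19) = 1.8*z^2 + 1.46*z - 1.57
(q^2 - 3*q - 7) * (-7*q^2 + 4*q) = -7*q^4 + 25*q^3 + 37*q^2 - 28*q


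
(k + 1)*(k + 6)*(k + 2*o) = k^3 + 2*k^2*o + 7*k^2 + 14*k*o + 6*k + 12*o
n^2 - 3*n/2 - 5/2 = (n - 5/2)*(n + 1)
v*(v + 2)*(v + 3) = v^3 + 5*v^2 + 6*v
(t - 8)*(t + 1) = t^2 - 7*t - 8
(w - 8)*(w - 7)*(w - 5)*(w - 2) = w^4 - 22*w^3 + 171*w^2 - 542*w + 560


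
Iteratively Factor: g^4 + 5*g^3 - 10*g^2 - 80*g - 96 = (g + 3)*(g^3 + 2*g^2 - 16*g - 32) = (g + 2)*(g + 3)*(g^2 - 16) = (g + 2)*(g + 3)*(g + 4)*(g - 4)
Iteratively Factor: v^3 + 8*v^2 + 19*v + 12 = (v + 3)*(v^2 + 5*v + 4) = (v + 1)*(v + 3)*(v + 4)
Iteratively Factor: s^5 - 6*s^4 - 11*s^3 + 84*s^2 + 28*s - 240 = (s - 2)*(s^4 - 4*s^3 - 19*s^2 + 46*s + 120) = (s - 2)*(s + 2)*(s^3 - 6*s^2 - 7*s + 60) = (s - 2)*(s + 2)*(s + 3)*(s^2 - 9*s + 20) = (s - 5)*(s - 2)*(s + 2)*(s + 3)*(s - 4)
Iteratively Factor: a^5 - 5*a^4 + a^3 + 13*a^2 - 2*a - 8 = (a + 1)*(a^4 - 6*a^3 + 7*a^2 + 6*a - 8) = (a - 4)*(a + 1)*(a^3 - 2*a^2 - a + 2) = (a - 4)*(a - 2)*(a + 1)*(a^2 - 1) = (a - 4)*(a - 2)*(a + 1)^2*(a - 1)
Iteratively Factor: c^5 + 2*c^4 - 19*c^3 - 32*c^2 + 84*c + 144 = (c - 3)*(c^4 + 5*c^3 - 4*c^2 - 44*c - 48) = (c - 3)*(c + 2)*(c^3 + 3*c^2 - 10*c - 24) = (c - 3)*(c + 2)*(c + 4)*(c^2 - c - 6) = (c - 3)^2*(c + 2)*(c + 4)*(c + 2)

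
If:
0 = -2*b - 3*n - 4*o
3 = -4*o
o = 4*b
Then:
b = -3/16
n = 9/8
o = -3/4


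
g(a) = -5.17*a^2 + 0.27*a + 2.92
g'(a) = 0.27 - 10.34*a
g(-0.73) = -0.03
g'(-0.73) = 7.82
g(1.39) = -6.69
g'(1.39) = -14.10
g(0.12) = 2.88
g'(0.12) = -0.97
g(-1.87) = -15.66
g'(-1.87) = 19.61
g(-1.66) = -11.77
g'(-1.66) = 17.43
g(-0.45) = 1.75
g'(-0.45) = 4.92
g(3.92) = -75.47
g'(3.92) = -40.26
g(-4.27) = -92.50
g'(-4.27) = 44.42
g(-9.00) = -418.28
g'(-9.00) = 93.33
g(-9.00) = -418.28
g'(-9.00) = 93.33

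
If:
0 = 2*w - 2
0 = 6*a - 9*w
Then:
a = 3/2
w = 1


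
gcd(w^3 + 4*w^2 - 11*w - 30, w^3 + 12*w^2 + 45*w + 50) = w^2 + 7*w + 10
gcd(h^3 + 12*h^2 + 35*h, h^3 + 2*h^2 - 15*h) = h^2 + 5*h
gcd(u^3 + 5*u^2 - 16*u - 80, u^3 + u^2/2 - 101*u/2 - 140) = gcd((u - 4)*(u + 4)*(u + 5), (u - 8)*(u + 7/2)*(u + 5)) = u + 5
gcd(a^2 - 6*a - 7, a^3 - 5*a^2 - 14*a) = a - 7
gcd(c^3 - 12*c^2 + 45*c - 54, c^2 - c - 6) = c - 3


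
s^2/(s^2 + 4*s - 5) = s^2/(s^2 + 4*s - 5)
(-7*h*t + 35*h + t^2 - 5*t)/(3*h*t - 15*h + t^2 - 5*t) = (-7*h + t)/(3*h + t)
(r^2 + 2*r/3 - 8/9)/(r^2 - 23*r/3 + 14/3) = (r + 4/3)/(r - 7)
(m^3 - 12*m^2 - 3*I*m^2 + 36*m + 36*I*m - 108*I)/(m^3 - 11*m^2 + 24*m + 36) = (m - 3*I)/(m + 1)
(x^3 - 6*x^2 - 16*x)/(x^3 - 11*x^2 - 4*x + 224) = x*(x + 2)/(x^2 - 3*x - 28)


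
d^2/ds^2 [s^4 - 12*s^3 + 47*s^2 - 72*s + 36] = 12*s^2 - 72*s + 94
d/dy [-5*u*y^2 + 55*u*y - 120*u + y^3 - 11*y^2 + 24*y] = -10*u*y + 55*u + 3*y^2 - 22*y + 24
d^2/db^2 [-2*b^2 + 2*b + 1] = -4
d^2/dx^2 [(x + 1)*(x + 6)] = 2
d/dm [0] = 0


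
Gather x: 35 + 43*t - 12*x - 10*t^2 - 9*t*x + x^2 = -10*t^2 + 43*t + x^2 + x*(-9*t - 12) + 35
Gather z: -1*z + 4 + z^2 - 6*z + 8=z^2 - 7*z + 12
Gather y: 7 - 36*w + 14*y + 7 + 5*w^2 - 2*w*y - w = 5*w^2 - 37*w + y*(14 - 2*w) + 14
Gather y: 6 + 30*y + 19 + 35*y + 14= 65*y + 39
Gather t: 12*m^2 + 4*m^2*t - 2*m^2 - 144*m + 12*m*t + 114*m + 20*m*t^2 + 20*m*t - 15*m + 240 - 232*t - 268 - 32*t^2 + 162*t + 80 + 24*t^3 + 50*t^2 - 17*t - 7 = 10*m^2 - 45*m + 24*t^3 + t^2*(20*m + 18) + t*(4*m^2 + 32*m - 87) + 45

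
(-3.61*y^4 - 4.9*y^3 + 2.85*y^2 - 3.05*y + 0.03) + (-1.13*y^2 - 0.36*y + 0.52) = -3.61*y^4 - 4.9*y^3 + 1.72*y^2 - 3.41*y + 0.55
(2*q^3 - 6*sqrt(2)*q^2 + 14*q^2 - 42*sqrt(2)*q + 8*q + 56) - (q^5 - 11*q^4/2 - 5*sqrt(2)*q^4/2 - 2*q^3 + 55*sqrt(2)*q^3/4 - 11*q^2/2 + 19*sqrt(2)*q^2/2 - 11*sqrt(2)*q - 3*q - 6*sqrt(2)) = -q^5 + 5*sqrt(2)*q^4/2 + 11*q^4/2 - 55*sqrt(2)*q^3/4 + 4*q^3 - 31*sqrt(2)*q^2/2 + 39*q^2/2 - 31*sqrt(2)*q + 11*q + 6*sqrt(2) + 56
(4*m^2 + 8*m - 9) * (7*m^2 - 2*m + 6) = 28*m^4 + 48*m^3 - 55*m^2 + 66*m - 54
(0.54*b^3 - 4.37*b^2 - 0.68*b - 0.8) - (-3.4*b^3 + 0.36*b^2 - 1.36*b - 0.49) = 3.94*b^3 - 4.73*b^2 + 0.68*b - 0.31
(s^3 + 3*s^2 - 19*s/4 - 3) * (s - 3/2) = s^4 + 3*s^3/2 - 37*s^2/4 + 33*s/8 + 9/2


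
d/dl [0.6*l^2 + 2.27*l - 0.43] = 1.2*l + 2.27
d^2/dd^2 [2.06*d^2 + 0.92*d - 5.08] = 4.12000000000000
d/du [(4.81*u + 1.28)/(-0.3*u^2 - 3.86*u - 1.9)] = (1.443*u^2 + 0.768000000000001*u - 4.1982)/(0.09*u^4 + 2.316*u^3 + 16.0396*u^2 + 14.668*u + 3.61)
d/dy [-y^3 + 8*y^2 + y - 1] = -3*y^2 + 16*y + 1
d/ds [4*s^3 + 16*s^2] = 4*s*(3*s + 8)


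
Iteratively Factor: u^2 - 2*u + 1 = (u - 1)*(u - 1)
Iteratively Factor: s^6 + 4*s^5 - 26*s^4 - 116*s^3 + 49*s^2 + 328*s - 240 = (s + 4)*(s^5 - 26*s^3 - 12*s^2 + 97*s - 60) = (s - 1)*(s + 4)*(s^4 + s^3 - 25*s^2 - 37*s + 60) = (s - 1)^2*(s + 4)*(s^3 + 2*s^2 - 23*s - 60) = (s - 1)^2*(s + 4)^2*(s^2 - 2*s - 15) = (s - 5)*(s - 1)^2*(s + 4)^2*(s + 3)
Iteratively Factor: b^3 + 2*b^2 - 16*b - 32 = (b - 4)*(b^2 + 6*b + 8) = (b - 4)*(b + 2)*(b + 4)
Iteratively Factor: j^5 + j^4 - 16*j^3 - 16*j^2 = (j + 1)*(j^4 - 16*j^2) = j*(j + 1)*(j^3 - 16*j) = j^2*(j + 1)*(j^2 - 16) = j^2*(j + 1)*(j + 4)*(j - 4)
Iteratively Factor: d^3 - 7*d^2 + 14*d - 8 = (d - 2)*(d^2 - 5*d + 4) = (d - 4)*(d - 2)*(d - 1)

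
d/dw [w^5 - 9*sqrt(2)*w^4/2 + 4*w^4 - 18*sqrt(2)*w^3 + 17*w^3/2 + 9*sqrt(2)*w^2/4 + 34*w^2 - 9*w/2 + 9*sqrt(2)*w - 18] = 5*w^4 - 18*sqrt(2)*w^3 + 16*w^3 - 54*sqrt(2)*w^2 + 51*w^2/2 + 9*sqrt(2)*w/2 + 68*w - 9/2 + 9*sqrt(2)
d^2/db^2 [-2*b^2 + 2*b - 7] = -4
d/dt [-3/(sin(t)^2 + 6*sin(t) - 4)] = 6*(sin(t) + 3)*cos(t)/(sin(t)^2 + 6*sin(t) - 4)^2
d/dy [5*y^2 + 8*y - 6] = 10*y + 8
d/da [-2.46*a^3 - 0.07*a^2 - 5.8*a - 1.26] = -7.38*a^2 - 0.14*a - 5.8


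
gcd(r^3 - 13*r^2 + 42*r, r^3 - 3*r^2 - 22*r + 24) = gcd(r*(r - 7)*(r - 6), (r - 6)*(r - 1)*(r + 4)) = r - 6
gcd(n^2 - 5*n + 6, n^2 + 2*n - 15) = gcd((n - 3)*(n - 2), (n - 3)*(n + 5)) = n - 3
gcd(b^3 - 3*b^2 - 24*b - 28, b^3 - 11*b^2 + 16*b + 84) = b^2 - 5*b - 14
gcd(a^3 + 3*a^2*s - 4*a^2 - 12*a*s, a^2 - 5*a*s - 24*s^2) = a + 3*s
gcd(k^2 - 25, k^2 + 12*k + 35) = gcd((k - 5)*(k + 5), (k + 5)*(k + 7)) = k + 5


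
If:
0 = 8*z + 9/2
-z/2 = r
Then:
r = 9/32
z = -9/16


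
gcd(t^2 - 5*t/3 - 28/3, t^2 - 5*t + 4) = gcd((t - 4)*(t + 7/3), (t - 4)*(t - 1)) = t - 4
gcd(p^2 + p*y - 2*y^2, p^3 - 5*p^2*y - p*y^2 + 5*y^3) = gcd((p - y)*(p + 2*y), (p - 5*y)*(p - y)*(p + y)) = -p + y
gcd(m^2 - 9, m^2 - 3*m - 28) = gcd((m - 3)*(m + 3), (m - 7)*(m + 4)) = 1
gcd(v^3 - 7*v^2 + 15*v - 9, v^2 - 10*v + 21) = v - 3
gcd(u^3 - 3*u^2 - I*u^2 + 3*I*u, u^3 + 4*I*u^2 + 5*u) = u^2 - I*u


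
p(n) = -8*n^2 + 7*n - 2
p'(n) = 7 - 16*n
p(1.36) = -7.28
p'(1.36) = -14.76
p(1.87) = -16.89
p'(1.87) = -22.92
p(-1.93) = -45.31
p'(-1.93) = 37.88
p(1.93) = -18.29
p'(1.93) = -23.88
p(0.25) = -0.75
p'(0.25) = 3.00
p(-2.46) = -67.63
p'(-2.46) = 46.36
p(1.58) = -10.91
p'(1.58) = -18.28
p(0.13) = -1.23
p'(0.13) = 4.92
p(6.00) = -248.00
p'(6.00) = -89.00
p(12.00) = -1070.00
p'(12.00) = -185.00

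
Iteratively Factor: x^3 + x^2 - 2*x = (x)*(x^2 + x - 2) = x*(x + 2)*(x - 1)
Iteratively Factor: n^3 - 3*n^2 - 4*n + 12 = (n + 2)*(n^2 - 5*n + 6) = (n - 3)*(n + 2)*(n - 2)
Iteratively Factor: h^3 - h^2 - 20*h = (h + 4)*(h^2 - 5*h) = h*(h + 4)*(h - 5)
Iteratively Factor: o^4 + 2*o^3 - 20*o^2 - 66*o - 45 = (o + 3)*(o^3 - o^2 - 17*o - 15) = (o + 1)*(o + 3)*(o^2 - 2*o - 15) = (o + 1)*(o + 3)^2*(o - 5)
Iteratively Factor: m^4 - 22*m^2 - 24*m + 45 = (m + 3)*(m^3 - 3*m^2 - 13*m + 15) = (m + 3)^2*(m^2 - 6*m + 5) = (m - 1)*(m + 3)^2*(m - 5)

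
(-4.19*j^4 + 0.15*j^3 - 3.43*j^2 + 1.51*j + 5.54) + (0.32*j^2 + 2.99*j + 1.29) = -4.19*j^4 + 0.15*j^3 - 3.11*j^2 + 4.5*j + 6.83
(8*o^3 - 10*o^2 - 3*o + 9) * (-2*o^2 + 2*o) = -16*o^5 + 36*o^4 - 14*o^3 - 24*o^2 + 18*o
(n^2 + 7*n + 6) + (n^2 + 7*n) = 2*n^2 + 14*n + 6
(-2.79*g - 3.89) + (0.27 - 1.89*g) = -4.68*g - 3.62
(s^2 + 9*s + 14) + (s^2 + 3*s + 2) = 2*s^2 + 12*s + 16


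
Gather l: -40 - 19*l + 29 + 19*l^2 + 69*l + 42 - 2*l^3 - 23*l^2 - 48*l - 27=-2*l^3 - 4*l^2 + 2*l + 4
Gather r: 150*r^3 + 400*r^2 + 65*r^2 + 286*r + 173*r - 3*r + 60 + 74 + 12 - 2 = 150*r^3 + 465*r^2 + 456*r + 144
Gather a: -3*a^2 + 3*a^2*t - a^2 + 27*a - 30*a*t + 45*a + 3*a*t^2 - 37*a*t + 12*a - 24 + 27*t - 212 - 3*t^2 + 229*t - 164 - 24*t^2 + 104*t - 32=a^2*(3*t - 4) + a*(3*t^2 - 67*t + 84) - 27*t^2 + 360*t - 432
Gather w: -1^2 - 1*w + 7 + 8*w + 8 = 7*w + 14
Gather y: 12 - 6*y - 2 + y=10 - 5*y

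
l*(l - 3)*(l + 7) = l^3 + 4*l^2 - 21*l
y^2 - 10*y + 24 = (y - 6)*(y - 4)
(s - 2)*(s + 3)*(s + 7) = s^3 + 8*s^2 + s - 42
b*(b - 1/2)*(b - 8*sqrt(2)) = b^3 - 8*sqrt(2)*b^2 - b^2/2 + 4*sqrt(2)*b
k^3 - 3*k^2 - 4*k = k*(k - 4)*(k + 1)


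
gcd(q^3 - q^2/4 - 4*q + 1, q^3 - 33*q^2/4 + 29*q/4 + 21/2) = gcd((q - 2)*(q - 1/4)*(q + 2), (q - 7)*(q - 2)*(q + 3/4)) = q - 2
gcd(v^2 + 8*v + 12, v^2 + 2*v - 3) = 1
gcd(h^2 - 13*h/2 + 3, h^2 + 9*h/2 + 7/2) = 1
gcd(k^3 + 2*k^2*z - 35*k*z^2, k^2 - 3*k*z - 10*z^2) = -k + 5*z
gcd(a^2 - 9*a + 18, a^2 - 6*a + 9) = a - 3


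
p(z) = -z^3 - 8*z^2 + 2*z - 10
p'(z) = -3*z^2 - 16*z + 2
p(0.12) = -9.88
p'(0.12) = 0.04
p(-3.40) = -69.98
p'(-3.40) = 21.72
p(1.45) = -26.97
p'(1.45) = -27.51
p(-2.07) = -39.55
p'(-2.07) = 22.27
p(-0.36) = -11.71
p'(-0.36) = 7.37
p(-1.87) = -35.18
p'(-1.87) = 21.43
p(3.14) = -113.56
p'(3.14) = -77.82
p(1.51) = -28.66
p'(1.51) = -29.00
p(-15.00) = 1535.00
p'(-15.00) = -433.00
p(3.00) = -103.00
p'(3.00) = -73.00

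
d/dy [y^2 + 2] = 2*y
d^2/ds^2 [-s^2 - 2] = -2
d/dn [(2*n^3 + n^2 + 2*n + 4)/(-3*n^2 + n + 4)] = (-6*n^4 + 4*n^3 + 31*n^2 + 32*n + 4)/(9*n^4 - 6*n^3 - 23*n^2 + 8*n + 16)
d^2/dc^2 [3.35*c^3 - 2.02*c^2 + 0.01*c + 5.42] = 20.1*c - 4.04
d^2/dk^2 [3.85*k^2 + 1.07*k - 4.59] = 7.70000000000000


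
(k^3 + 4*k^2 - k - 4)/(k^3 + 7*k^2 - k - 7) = (k + 4)/(k + 7)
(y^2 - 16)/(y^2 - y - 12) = (y + 4)/(y + 3)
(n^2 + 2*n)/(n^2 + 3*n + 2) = n/(n + 1)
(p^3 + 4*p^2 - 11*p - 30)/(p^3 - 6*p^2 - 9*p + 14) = (p^2 + 2*p - 15)/(p^2 - 8*p + 7)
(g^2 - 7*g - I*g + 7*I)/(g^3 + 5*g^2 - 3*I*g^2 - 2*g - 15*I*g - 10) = (g - 7)/(g^2 + g*(5 - 2*I) - 10*I)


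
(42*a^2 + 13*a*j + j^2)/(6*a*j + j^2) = (7*a + j)/j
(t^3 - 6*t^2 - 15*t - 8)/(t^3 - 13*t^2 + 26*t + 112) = (t^2 + 2*t + 1)/(t^2 - 5*t - 14)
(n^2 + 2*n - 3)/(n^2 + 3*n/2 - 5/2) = 2*(n + 3)/(2*n + 5)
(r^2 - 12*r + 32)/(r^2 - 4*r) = (r - 8)/r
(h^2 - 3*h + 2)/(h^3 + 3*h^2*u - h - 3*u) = (h - 2)/(h^2 + 3*h*u + h + 3*u)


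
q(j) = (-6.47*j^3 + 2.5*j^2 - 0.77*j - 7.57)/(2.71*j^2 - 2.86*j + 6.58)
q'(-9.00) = -2.42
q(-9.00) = 19.53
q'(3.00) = -2.83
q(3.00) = -7.24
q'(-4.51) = -2.46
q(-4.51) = 8.58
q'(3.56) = -2.74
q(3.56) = -8.80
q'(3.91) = -2.69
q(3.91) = -9.75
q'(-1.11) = -2.04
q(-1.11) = 0.40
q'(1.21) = -2.06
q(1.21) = -2.30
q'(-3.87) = -2.47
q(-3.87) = 7.00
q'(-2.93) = -2.47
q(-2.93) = 4.68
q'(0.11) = -0.51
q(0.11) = -1.21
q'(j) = (2.86 - 5.42*j)*(-6.47*j^3 + 2.5*j^2 - 0.77*j - 7.57)/(2.71*j^2 - 2.86*j + 6.58)^2 + (-19.41*j^2 + 5.0*j - 0.77)/(2.71*j^2 - 2.86*j + 6.58)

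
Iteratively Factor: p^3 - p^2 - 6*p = (p + 2)*(p^2 - 3*p) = p*(p + 2)*(p - 3)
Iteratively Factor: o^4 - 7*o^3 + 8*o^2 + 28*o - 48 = (o - 3)*(o^3 - 4*o^2 - 4*o + 16) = (o - 4)*(o - 3)*(o^2 - 4) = (o - 4)*(o - 3)*(o - 2)*(o + 2)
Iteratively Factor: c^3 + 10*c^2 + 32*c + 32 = (c + 4)*(c^2 + 6*c + 8) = (c + 2)*(c + 4)*(c + 4)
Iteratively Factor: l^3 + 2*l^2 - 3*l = (l + 3)*(l^2 - l) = l*(l + 3)*(l - 1)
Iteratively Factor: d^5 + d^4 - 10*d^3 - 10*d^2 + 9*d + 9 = (d - 3)*(d^4 + 4*d^3 + 2*d^2 - 4*d - 3) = (d - 3)*(d + 3)*(d^3 + d^2 - d - 1) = (d - 3)*(d + 1)*(d + 3)*(d^2 - 1) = (d - 3)*(d + 1)^2*(d + 3)*(d - 1)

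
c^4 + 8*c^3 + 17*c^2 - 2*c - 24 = (c - 1)*(c + 2)*(c + 3)*(c + 4)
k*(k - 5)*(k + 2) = k^3 - 3*k^2 - 10*k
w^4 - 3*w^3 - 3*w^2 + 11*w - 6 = (w - 3)*(w - 1)^2*(w + 2)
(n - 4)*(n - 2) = n^2 - 6*n + 8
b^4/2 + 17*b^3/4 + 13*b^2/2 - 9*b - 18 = (b/2 + 1)*(b - 3/2)*(b + 2)*(b + 6)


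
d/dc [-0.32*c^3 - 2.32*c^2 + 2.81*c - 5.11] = -0.96*c^2 - 4.64*c + 2.81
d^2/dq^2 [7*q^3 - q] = 42*q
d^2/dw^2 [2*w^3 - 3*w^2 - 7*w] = 12*w - 6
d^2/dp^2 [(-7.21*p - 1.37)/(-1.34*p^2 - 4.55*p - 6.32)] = ((2.68*p + 4.55)*(5.36*p + 9.1)*(7.21*p + 1.37) - (57.9684*p + 69.2826)*(1.34*p^2 + 4.55*p + 6.32))/(1.34*p^2 + 4.55*p + 6.32)^3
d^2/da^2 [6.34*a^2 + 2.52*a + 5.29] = 12.6800000000000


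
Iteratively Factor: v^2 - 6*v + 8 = (v - 4)*(v - 2)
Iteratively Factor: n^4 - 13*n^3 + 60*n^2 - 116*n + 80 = (n - 2)*(n^3 - 11*n^2 + 38*n - 40) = (n - 5)*(n - 2)*(n^2 - 6*n + 8) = (n - 5)*(n - 2)^2*(n - 4)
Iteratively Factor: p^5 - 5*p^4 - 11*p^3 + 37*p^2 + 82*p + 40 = (p + 1)*(p^4 - 6*p^3 - 5*p^2 + 42*p + 40) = (p - 4)*(p + 1)*(p^3 - 2*p^2 - 13*p - 10) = (p - 4)*(p + 1)^2*(p^2 - 3*p - 10) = (p - 4)*(p + 1)^2*(p + 2)*(p - 5)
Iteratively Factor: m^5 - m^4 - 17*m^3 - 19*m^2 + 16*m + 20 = (m + 2)*(m^4 - 3*m^3 - 11*m^2 + 3*m + 10) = (m - 1)*(m + 2)*(m^3 - 2*m^2 - 13*m - 10) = (m - 1)*(m + 2)^2*(m^2 - 4*m - 5) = (m - 1)*(m + 1)*(m + 2)^2*(m - 5)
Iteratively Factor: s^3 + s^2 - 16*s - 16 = (s + 4)*(s^2 - 3*s - 4) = (s + 1)*(s + 4)*(s - 4)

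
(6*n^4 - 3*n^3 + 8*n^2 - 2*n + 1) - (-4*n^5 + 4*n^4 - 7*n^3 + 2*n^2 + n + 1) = 4*n^5 + 2*n^4 + 4*n^3 + 6*n^2 - 3*n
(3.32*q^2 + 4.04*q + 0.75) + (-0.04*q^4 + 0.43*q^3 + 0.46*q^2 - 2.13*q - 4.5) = -0.04*q^4 + 0.43*q^3 + 3.78*q^2 + 1.91*q - 3.75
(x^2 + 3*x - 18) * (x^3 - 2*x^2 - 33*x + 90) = x^5 + x^4 - 57*x^3 + 27*x^2 + 864*x - 1620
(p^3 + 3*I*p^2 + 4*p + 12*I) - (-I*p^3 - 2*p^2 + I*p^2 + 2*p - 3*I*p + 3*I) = p^3 + I*p^3 + 2*p^2 + 2*I*p^2 + 2*p + 3*I*p + 9*I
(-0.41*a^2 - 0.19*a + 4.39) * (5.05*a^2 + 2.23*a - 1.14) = -2.0705*a^4 - 1.8738*a^3 + 22.2132*a^2 + 10.0063*a - 5.0046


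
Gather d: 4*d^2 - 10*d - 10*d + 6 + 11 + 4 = 4*d^2 - 20*d + 21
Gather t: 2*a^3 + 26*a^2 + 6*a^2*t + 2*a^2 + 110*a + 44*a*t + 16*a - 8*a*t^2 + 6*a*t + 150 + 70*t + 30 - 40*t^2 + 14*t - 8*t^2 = 2*a^3 + 28*a^2 + 126*a + t^2*(-8*a - 48) + t*(6*a^2 + 50*a + 84) + 180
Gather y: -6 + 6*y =6*y - 6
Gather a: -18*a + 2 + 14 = 16 - 18*a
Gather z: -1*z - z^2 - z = -z^2 - 2*z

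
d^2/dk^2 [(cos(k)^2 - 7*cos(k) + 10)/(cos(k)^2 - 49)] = (-236*(1 - cos(k)^2)^2 + 7*cos(k)^5 + 2044*cos(k)^3 - 11682*cos(k)^2 + 14749*cos(k) + 6018)/((cos(k) - 7)^3*(cos(k) + 7)^3)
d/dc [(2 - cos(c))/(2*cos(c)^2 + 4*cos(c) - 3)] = (8*cos(c) - cos(2*c) + 4)*sin(c)/(4*cos(c) + cos(2*c) - 2)^2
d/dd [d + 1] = 1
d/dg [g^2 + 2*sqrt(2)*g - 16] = 2*g + 2*sqrt(2)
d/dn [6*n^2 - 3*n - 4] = 12*n - 3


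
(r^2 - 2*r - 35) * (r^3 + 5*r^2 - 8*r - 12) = r^5 + 3*r^4 - 53*r^3 - 171*r^2 + 304*r + 420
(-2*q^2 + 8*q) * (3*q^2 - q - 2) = -6*q^4 + 26*q^3 - 4*q^2 - 16*q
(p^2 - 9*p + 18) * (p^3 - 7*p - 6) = p^5 - 9*p^4 + 11*p^3 + 57*p^2 - 72*p - 108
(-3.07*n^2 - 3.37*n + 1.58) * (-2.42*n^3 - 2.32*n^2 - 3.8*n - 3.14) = 7.4294*n^5 + 15.2778*n^4 + 15.6608*n^3 + 18.7802*n^2 + 4.5778*n - 4.9612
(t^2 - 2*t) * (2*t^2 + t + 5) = 2*t^4 - 3*t^3 + 3*t^2 - 10*t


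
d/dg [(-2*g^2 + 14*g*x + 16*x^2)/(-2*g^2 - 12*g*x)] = x*(13*g^2 + 16*g*x + 48*x^2)/(g^2*(g^2 + 12*g*x + 36*x^2))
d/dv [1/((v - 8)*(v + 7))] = (1 - 2*v)/(v^4 - 2*v^3 - 111*v^2 + 112*v + 3136)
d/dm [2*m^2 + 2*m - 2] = 4*m + 2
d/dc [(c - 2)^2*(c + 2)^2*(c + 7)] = 5*c^4 + 28*c^3 - 24*c^2 - 112*c + 16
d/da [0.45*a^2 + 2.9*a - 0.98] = 0.9*a + 2.9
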